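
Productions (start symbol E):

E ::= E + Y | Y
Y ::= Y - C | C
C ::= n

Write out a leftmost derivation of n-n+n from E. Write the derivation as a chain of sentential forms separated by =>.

E=>E+Y=>Y+Y=>Y-C+Y=>C-C+Y=>n-C+Y=>n-n+Y=>n-n+C=>n-n+n

E => E+Y   [E ::= E + Y]
E+Y => Y+Y   [E ::= Y]
Y+Y => Y-C+Y   [Y ::= Y - C]
Y-C+Y => C-C+Y   [Y ::= C]
C-C+Y => n-C+Y   [C ::= n]
n-C+Y => n-n+Y   [C ::= n]
n-n+Y => n-n+C   [Y ::= C]
n-n+C => n-n+n   [C ::= n]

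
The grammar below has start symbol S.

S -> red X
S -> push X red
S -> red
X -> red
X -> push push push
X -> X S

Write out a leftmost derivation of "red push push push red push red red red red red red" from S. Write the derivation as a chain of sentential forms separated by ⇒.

S ⇒ red X   [S -> red X]
red X ⇒ red X S   [X -> X S]
red X S ⇒ red X S S   [X -> X S]
red X S S ⇒ red X S S S   [X -> X S]
red X S S S ⇒ red X S S S S   [X -> X S]
red X S S S S ⇒ red X S S S S S   [X -> X S]
red X S S S S S ⇒ red push push push S S S S S   [X -> push push push]
red push push push S S S S S ⇒ red push push push red S S S S   [S -> red]
red push push push red S S S S ⇒ red push push push red push X red S S S   [S -> push X red]
red push push push red push X red S S S ⇒ red push push push red push red red S S S   [X -> red]
red push push push red push red red S S S ⇒ red push push push red push red red red X S S   [S -> red X]
red push push push red push red red red X S S ⇒ red push push push red push red red red red S S   [X -> red]
red push push push red push red red red red S S ⇒ red push push push red push red red red red red S   [S -> red]
red push push push red push red red red red red S ⇒ red push push push red push red red red red red red   [S -> red]

S ⇒ red X ⇒ red X S ⇒ red X S S ⇒ red X S S S ⇒ red X S S S S ⇒ red X S S S S S ⇒ red push push push S S S S S ⇒ red push push push red S S S S ⇒ red push push push red push X red S S S ⇒ red push push push red push red red S S S ⇒ red push push push red push red red red X S S ⇒ red push push push red push red red red red S S ⇒ red push push push red push red red red red red S ⇒ red push push push red push red red red red red red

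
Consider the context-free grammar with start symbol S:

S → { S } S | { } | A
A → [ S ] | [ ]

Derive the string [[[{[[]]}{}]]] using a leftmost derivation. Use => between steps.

S=>A=>[S]=>[A]=>[[S]]=>[[A]]=>[[[S]]]=>[[[{S}S]]]=>[[[{A}S]]]=>[[[{[S]}S]]]=>[[[{[A]}S]]]=>[[[{[[]]}S]]]=>[[[{[[]]}{}]]]

S => A   [S → A]
A => [S]   [A → [ S ]]
[S] => [A]   [S → A]
[A] => [[S]]   [A → [ S ]]
[[S]] => [[A]]   [S → A]
[[A]] => [[[S]]]   [A → [ S ]]
[[[S]]] => [[[{S}S]]]   [S → { S } S]
[[[{S}S]]] => [[[{A}S]]]   [S → A]
[[[{A}S]]] => [[[{[S]}S]]]   [A → [ S ]]
[[[{[S]}S]]] => [[[{[A]}S]]]   [S → A]
[[[{[A]}S]]] => [[[{[[]]}S]]]   [A → [ ]]
[[[{[[]]}S]]] => [[[{[[]]}{}]]]   [S → { }]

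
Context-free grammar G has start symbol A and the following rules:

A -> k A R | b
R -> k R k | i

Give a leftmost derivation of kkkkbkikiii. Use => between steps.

A => kAR   [A -> k A R]
kAR => kkARR   [A -> k A R]
kkARR => kkkARRR   [A -> k A R]
kkkARRR => kkkkARRRR   [A -> k A R]
kkkkARRRR => kkkkbRRRR   [A -> b]
kkkkbRRRR => kkkkbkRkRRR   [R -> k R k]
kkkkbkRkRRR => kkkkbkikRRR   [R -> i]
kkkkbkikRRR => kkkkbkikiRR   [R -> i]
kkkkbkikiRR => kkkkbkikiiR   [R -> i]
kkkkbkikiiR => kkkkbkikiii   [R -> i]

A => kAR => kkARR => kkkARRR => kkkkARRRR => kkkkbRRRR => kkkkbkRkRRR => kkkkbkikRRR => kkkkbkikiRR => kkkkbkikiiR => kkkkbkikiii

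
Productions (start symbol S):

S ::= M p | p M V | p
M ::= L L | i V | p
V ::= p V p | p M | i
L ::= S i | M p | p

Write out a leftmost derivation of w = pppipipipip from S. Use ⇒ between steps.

S ⇒ pMV   [S ::= p M V]
pMV ⇒ ppV   [M ::= p]
ppV ⇒ pppM   [V ::= p M]
pppM ⇒ pppiV   [M ::= i V]
pppiV ⇒ pppipM   [V ::= p M]
pppipM ⇒ pppipiV   [M ::= i V]
pppipiV ⇒ pppipipM   [V ::= p M]
pppipipM ⇒ pppipipiV   [M ::= i V]
pppipipiV ⇒ pppipipipVp   [V ::= p V p]
pppipipipVp ⇒ pppipipipip   [V ::= i]

S⇒pMV⇒ppV⇒pppM⇒pppiV⇒pppipM⇒pppipiV⇒pppipipM⇒pppipipiV⇒pppipipipVp⇒pppipipipip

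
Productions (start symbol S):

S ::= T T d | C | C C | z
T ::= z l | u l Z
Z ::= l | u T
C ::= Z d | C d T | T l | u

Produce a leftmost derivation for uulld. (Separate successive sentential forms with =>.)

S => C   [S ::= C]
C => Zd   [C ::= Z d]
Zd => uTd   [Z ::= u T]
uTd => uulZd   [T ::= u l Z]
uulZd => uulld   [Z ::= l]

S=>C=>Zd=>uTd=>uulZd=>uulld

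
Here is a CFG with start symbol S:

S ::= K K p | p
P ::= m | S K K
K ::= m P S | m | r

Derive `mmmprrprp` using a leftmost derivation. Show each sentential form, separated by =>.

S => KKp => mPSKp => mSKKSKp => mKKpKKSKp => mmKpKKSKp => mmmpKKSKp => mmmprKSKp => mmmprrSKp => mmmprrpKp => mmmprrprp

S => KKp   [S ::= K K p]
KKp => mPSKp   [K ::= m P S]
mPSKp => mSKKSKp   [P ::= S K K]
mSKKSKp => mKKpKKSKp   [S ::= K K p]
mKKpKKSKp => mmKpKKSKp   [K ::= m]
mmKpKKSKp => mmmpKKSKp   [K ::= m]
mmmpKKSKp => mmmprKSKp   [K ::= r]
mmmprKSKp => mmmprrSKp   [K ::= r]
mmmprrSKp => mmmprrpKp   [S ::= p]
mmmprrpKp => mmmprrprp   [K ::= r]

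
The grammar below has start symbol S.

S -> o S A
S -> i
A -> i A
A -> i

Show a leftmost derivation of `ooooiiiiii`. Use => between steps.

S => oSA => ooSAA => oooSAAA => ooooSAAAA => ooooiAAAA => ooooiiAAAA => ooooiiiAAA => ooooiiiiAA => ooooiiiiiA => ooooiiiiii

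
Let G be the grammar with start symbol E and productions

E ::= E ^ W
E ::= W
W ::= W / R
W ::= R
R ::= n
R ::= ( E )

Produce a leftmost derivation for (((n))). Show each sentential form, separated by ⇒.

E ⇒ W ⇒ R ⇒ (E) ⇒ (W) ⇒ (R) ⇒ ((E)) ⇒ ((W)) ⇒ ((R)) ⇒ (((E))) ⇒ (((W))) ⇒ (((R))) ⇒ (((n)))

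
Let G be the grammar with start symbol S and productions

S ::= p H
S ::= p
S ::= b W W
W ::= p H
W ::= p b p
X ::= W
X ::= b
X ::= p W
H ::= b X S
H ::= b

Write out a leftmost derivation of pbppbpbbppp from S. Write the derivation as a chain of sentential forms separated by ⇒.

S⇒pH⇒pbXS⇒pbpWS⇒pbppHS⇒pbppbXSS⇒pbppbWSS⇒pbppbpHSS⇒pbppbpbXSSS⇒pbppbpbbSSS⇒pbppbpbbpSS⇒pbppbpbbppS⇒pbppbpbbppp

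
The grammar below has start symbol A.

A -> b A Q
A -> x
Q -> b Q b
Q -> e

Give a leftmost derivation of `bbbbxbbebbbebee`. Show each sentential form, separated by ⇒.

A ⇒ bAQ ⇒ bbAQQ ⇒ bbbAQQQ ⇒ bbbbAQQQQ ⇒ bbbbxQQQQ ⇒ bbbbxbQbQQQ ⇒ bbbbxbbQbbQQQ ⇒ bbbbxbbebbQQQ ⇒ bbbbxbbebbbQbQQ ⇒ bbbbxbbebbbebQQ ⇒ bbbbxbbebbbebeQ ⇒ bbbbxbbebbbebee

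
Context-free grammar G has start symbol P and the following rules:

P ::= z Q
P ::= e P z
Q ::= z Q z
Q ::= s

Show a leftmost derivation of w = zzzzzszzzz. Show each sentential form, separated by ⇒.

P ⇒ zQ ⇒ zzQz ⇒ zzzQzz ⇒ zzzzQzzz ⇒ zzzzzQzzzz ⇒ zzzzzszzzz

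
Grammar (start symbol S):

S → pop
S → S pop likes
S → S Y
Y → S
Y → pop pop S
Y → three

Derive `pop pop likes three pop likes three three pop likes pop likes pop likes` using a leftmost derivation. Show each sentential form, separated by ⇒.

S ⇒ S pop likes   [S → S pop likes]
S pop likes ⇒ S pop likes pop likes   [S → S pop likes]
S pop likes pop likes ⇒ S pop likes pop likes pop likes   [S → S pop likes]
S pop likes pop likes pop likes ⇒ S Y pop likes pop likes pop likes   [S → S Y]
S Y pop likes pop likes pop likes ⇒ S Y Y pop likes pop likes pop likes   [S → S Y]
S Y Y pop likes pop likes pop likes ⇒ S pop likes Y Y pop likes pop likes pop likes   [S → S pop likes]
S pop likes Y Y pop likes pop likes pop likes ⇒ S Y pop likes Y Y pop likes pop likes pop likes   [S → S Y]
S Y pop likes Y Y pop likes pop likes pop likes ⇒ S pop likes Y pop likes Y Y pop likes pop likes pop likes   [S → S pop likes]
S pop likes Y pop likes Y Y pop likes pop likes pop likes ⇒ pop pop likes Y pop likes Y Y pop likes pop likes pop likes   [S → pop]
pop pop likes Y pop likes Y Y pop likes pop likes pop likes ⇒ pop pop likes three pop likes Y Y pop likes pop likes pop likes   [Y → three]
pop pop likes three pop likes Y Y pop likes pop likes pop likes ⇒ pop pop likes three pop likes three Y pop likes pop likes pop likes   [Y → three]
pop pop likes three pop likes three Y pop likes pop likes pop likes ⇒ pop pop likes three pop likes three three pop likes pop likes pop likes   [Y → three]

S ⇒ S pop likes ⇒ S pop likes pop likes ⇒ S pop likes pop likes pop likes ⇒ S Y pop likes pop likes pop likes ⇒ S Y Y pop likes pop likes pop likes ⇒ S pop likes Y Y pop likes pop likes pop likes ⇒ S Y pop likes Y Y pop likes pop likes pop likes ⇒ S pop likes Y pop likes Y Y pop likes pop likes pop likes ⇒ pop pop likes Y pop likes Y Y pop likes pop likes pop likes ⇒ pop pop likes three pop likes Y Y pop likes pop likes pop likes ⇒ pop pop likes three pop likes three Y pop likes pop likes pop likes ⇒ pop pop likes three pop likes three three pop likes pop likes pop likes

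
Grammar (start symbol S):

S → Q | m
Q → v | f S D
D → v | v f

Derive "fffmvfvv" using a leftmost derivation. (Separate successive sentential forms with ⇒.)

S ⇒ Q ⇒ fSD ⇒ fQD ⇒ ffSDD ⇒ ffQDD ⇒ fffSDDD ⇒ fffmDDD ⇒ fffmvfDD ⇒ fffmvfvD ⇒ fffmvfvv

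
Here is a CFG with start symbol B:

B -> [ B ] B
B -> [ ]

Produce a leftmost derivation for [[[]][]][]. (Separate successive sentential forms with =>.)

B => [B]B   [B -> [ B ] B]
[B]B => [[B]B]B   [B -> [ B ] B]
[[B]B]B => [[[]]B]B   [B -> [ ]]
[[[]]B]B => [[[]][]]B   [B -> [ ]]
[[[]][]]B => [[[]][]][]   [B -> [ ]]

B => [B]B => [[B]B]B => [[[]]B]B => [[[]][]]B => [[[]][]][]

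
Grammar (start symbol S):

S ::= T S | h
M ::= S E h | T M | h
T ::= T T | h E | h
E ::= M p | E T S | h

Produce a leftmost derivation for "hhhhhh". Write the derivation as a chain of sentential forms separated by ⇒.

S ⇒ TS   [S ::= T S]
TS ⇒ TTS   [T ::= T T]
TTS ⇒ hETS   [T ::= h E]
hETS ⇒ hETSTS   [E ::= E T S]
hETSTS ⇒ hhTSTS   [E ::= h]
hhTSTS ⇒ hhhSTS   [T ::= h]
hhhSTS ⇒ hhhhTS   [S ::= h]
hhhhTS ⇒ hhhhhS   [T ::= h]
hhhhhS ⇒ hhhhhh   [S ::= h]

S ⇒ TS ⇒ TTS ⇒ hETS ⇒ hETSTS ⇒ hhTSTS ⇒ hhhSTS ⇒ hhhhTS ⇒ hhhhhS ⇒ hhhhhh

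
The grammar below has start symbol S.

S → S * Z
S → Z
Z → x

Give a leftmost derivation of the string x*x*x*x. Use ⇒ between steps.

S⇒S*Z⇒S*Z*Z⇒S*Z*Z*Z⇒Z*Z*Z*Z⇒x*Z*Z*Z⇒x*x*Z*Z⇒x*x*x*Z⇒x*x*x*x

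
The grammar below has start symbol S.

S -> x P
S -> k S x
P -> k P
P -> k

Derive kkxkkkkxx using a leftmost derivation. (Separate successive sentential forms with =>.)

S=>kSx=>kkSxx=>kkxPxx=>kkxkPxx=>kkxkkPxx=>kkxkkkPxx=>kkxkkkkxx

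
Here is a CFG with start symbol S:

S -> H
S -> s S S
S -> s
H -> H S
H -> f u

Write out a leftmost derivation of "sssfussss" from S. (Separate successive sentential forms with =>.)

S=>sSS=>ssS=>sssSS=>sssHS=>sssHSS=>sssHSSS=>sssHSSSS=>sssfuSSSS=>sssfusSSS=>sssfussSS=>sssfusssS=>sssfussss

S => sSS   [S -> s S S]
sSS => ssS   [S -> s]
ssS => sssSS   [S -> s S S]
sssSS => sssHS   [S -> H]
sssHS => sssHSS   [H -> H S]
sssHSS => sssHSSS   [H -> H S]
sssHSSS => sssHSSSS   [H -> H S]
sssHSSSS => sssfuSSSS   [H -> f u]
sssfuSSSS => sssfusSSS   [S -> s]
sssfusSSS => sssfussSS   [S -> s]
sssfussSS => sssfusssS   [S -> s]
sssfusssS => sssfussss   [S -> s]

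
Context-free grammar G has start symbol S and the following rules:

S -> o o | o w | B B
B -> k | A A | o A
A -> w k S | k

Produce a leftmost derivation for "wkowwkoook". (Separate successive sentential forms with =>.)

S=>BB=>AAB=>wkSAB=>wkowAB=>wkowwkSB=>wkowwkooB=>wkowwkoooA=>wkowwkoook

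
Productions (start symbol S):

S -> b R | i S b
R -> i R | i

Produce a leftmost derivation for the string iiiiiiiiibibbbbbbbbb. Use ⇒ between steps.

S ⇒ iSb ⇒ iiSbb ⇒ iiiSbbb ⇒ iiiiSbbbb ⇒ iiiiiSbbbbb ⇒ iiiiiiSbbbbbb ⇒ iiiiiiiSbbbbbbb ⇒ iiiiiiiiSbbbbbbbb ⇒ iiiiiiiiiSbbbbbbbbb ⇒ iiiiiiiiibRbbbbbbbbb ⇒ iiiiiiiiibibbbbbbbbb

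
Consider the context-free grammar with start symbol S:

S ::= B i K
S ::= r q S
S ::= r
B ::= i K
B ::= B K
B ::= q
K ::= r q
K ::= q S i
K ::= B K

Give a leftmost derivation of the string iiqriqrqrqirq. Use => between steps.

S=>BiK=>iKiK=>iBKiK=>iiKKiK=>iiqSiKiK=>iiqriKiK=>iiqriBKiK=>iiqriBKKiK=>iiqriqKKiK=>iiqriqrqKiK=>iiqriqrqrqiK=>iiqriqrqrqirq

S => BiK   [S ::= B i K]
BiK => iKiK   [B ::= i K]
iKiK => iBKiK   [K ::= B K]
iBKiK => iiKKiK   [B ::= i K]
iiKKiK => iiqSiKiK   [K ::= q S i]
iiqSiKiK => iiqriKiK   [S ::= r]
iiqriKiK => iiqriBKiK   [K ::= B K]
iiqriBKiK => iiqriBKKiK   [B ::= B K]
iiqriBKKiK => iiqriqKKiK   [B ::= q]
iiqriqKKiK => iiqriqrqKiK   [K ::= r q]
iiqriqrqKiK => iiqriqrqrqiK   [K ::= r q]
iiqriqrqrqiK => iiqriqrqrqirq   [K ::= r q]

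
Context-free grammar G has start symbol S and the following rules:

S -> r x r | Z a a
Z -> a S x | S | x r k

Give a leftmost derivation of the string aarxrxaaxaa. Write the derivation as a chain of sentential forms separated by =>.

S => Zaa   [S -> Z a a]
Zaa => aSxaa   [Z -> a S x]
aSxaa => aZaaxaa   [S -> Z a a]
aZaaxaa => aaSxaaxaa   [Z -> a S x]
aaSxaaxaa => aarxrxaaxaa   [S -> r x r]

S=>Zaa=>aSxaa=>aZaaxaa=>aaSxaaxaa=>aarxrxaaxaa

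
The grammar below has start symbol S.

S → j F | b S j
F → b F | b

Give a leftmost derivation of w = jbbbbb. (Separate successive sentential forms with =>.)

S => jF   [S → j F]
jF => jbF   [F → b F]
jbF => jbbF   [F → b F]
jbbF => jbbbF   [F → b F]
jbbbF => jbbbbF   [F → b F]
jbbbbF => jbbbbb   [F → b]

S=>jF=>jbF=>jbbF=>jbbbF=>jbbbbF=>jbbbbb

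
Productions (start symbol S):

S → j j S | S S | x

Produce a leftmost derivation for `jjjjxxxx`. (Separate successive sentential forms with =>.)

S => SS => SSS => jjSSS => jjjjSSS => jjjjxSS => jjjjxSSS => jjjjxxSS => jjjjxxxS => jjjjxxxx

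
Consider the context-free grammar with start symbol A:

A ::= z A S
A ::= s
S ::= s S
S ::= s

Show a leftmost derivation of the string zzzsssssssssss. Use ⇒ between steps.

A ⇒ zAS ⇒ zzASS ⇒ zzzASSS ⇒ zzzsSSS ⇒ zzzssSSS ⇒ zzzsssSSS ⇒ zzzssssSSS ⇒ zzzsssssSSS ⇒ zzzssssssSSS ⇒ zzzsssssssSS ⇒ zzzssssssssSS ⇒ zzzsssssssssSS ⇒ zzzssssssssssS ⇒ zzzsssssssssss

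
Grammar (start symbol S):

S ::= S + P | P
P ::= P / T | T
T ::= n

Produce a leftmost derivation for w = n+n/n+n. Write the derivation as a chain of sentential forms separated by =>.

S => S+P   [S ::= S + P]
S+P => S+P+P   [S ::= S + P]
S+P+P => P+P+P   [S ::= P]
P+P+P => T+P+P   [P ::= T]
T+P+P => n+P+P   [T ::= n]
n+P+P => n+P/T+P   [P ::= P / T]
n+P/T+P => n+T/T+P   [P ::= T]
n+T/T+P => n+n/T+P   [T ::= n]
n+n/T+P => n+n/n+P   [T ::= n]
n+n/n+P => n+n/n+T   [P ::= T]
n+n/n+T => n+n/n+n   [T ::= n]

S => S+P => S+P+P => P+P+P => T+P+P => n+P+P => n+P/T+P => n+T/T+P => n+n/T+P => n+n/n+P => n+n/n+T => n+n/n+n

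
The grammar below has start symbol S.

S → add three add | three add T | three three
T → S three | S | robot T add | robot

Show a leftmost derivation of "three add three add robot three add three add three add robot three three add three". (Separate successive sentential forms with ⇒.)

S ⇒ three add T   [S → three add T]
three add T ⇒ three add S three   [T → S three]
three add S three ⇒ three add three add T three   [S → three add T]
three add three add T three ⇒ three add three add robot T add three   [T → robot T add]
three add three add robot T add three ⇒ three add three add robot S three add three   [T → S three]
three add three add robot S three add three ⇒ three add three add robot three add T three add three   [S → three add T]
three add three add robot three add T three add three ⇒ three add three add robot three add S three three add three   [T → S three]
three add three add robot three add S three three add three ⇒ three add three add robot three add three add T three three add three   [S → three add T]
three add three add robot three add three add T three three add three ⇒ three add three add robot three add three add S three three add three   [T → S]
three add three add robot three add three add S three three add three ⇒ three add three add robot three add three add three add T three three add three   [S → three add T]
three add three add robot three add three add three add T three three add three ⇒ three add three add robot three add three add three add robot three three add three   [T → robot]

S ⇒ three add T ⇒ three add S three ⇒ three add three add T three ⇒ three add three add robot T add three ⇒ three add three add robot S three add three ⇒ three add three add robot three add T three add three ⇒ three add three add robot three add S three three add three ⇒ three add three add robot three add three add T three three add three ⇒ three add three add robot three add three add S three three add three ⇒ three add three add robot three add three add three add T three three add three ⇒ three add three add robot three add three add three add robot three three add three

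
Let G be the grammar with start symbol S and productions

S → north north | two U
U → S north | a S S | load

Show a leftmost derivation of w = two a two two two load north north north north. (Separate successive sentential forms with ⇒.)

S ⇒ two U ⇒ two a S S ⇒ two a two U S ⇒ two a two S north S ⇒ two a two two U north S ⇒ two a two two S north north S ⇒ two a two two two U north north S ⇒ two a two two two load north north S ⇒ two a two two two load north north north north

S ⇒ two U   [S → two U]
two U ⇒ two a S S   [U → a S S]
two a S S ⇒ two a two U S   [S → two U]
two a two U S ⇒ two a two S north S   [U → S north]
two a two S north S ⇒ two a two two U north S   [S → two U]
two a two two U north S ⇒ two a two two S north north S   [U → S north]
two a two two S north north S ⇒ two a two two two U north north S   [S → two U]
two a two two two U north north S ⇒ two a two two two load north north S   [U → load]
two a two two two load north north S ⇒ two a two two two load north north north north   [S → north north]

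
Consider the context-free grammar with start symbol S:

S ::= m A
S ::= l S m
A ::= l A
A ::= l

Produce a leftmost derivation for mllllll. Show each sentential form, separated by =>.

S => mA => mlA => mllA => mlllA => mllllA => mlllllA => mllllll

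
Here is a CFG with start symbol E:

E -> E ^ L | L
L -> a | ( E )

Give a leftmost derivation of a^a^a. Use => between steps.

E => E^L => E^L^L => L^L^L => a^L^L => a^a^L => a^a^a

E => E^L   [E -> E ^ L]
E^L => E^L^L   [E -> E ^ L]
E^L^L => L^L^L   [E -> L]
L^L^L => a^L^L   [L -> a]
a^L^L => a^a^L   [L -> a]
a^a^L => a^a^a   [L -> a]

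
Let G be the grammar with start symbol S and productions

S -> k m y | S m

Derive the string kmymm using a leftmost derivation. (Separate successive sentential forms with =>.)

S => Sm   [S -> S m]
Sm => Smm   [S -> S m]
Smm => kmymm   [S -> k m y]

S=>Sm=>Smm=>kmymm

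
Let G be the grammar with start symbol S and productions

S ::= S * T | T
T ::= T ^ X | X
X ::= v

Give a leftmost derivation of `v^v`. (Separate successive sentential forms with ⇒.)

S ⇒ T   [S ::= T]
T ⇒ T^X   [T ::= T ^ X]
T^X ⇒ X^X   [T ::= X]
X^X ⇒ v^X   [X ::= v]
v^X ⇒ v^v   [X ::= v]

S ⇒ T ⇒ T^X ⇒ X^X ⇒ v^X ⇒ v^v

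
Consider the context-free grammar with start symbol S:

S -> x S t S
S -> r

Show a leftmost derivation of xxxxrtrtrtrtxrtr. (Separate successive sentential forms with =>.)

S => xStS   [S -> x S t S]
xStS => xxStStS   [S -> x S t S]
xxStStS => xxxStStStS   [S -> x S t S]
xxxStStStS => xxxxStStStStS   [S -> x S t S]
xxxxStStStStS => xxxxrtStStStS   [S -> r]
xxxxrtStStStS => xxxxrtrtStStS   [S -> r]
xxxxrtrtStStS => xxxxrtrtrtStS   [S -> r]
xxxxrtrtrtStS => xxxxrtrtrtrtS   [S -> r]
xxxxrtrtrtrtS => xxxxrtrtrtrtxStS   [S -> x S t S]
xxxxrtrtrtrtxStS => xxxxrtrtrtrtxrtS   [S -> r]
xxxxrtrtrtrtxrtS => xxxxrtrtrtrtxrtr   [S -> r]

S=>xStS=>xxStStS=>xxxStStStS=>xxxxStStStStS=>xxxxrtStStStS=>xxxxrtrtStStS=>xxxxrtrtrtStS=>xxxxrtrtrtrtS=>xxxxrtrtrtrtxStS=>xxxxrtrtrtrtxrtS=>xxxxrtrtrtrtxrtr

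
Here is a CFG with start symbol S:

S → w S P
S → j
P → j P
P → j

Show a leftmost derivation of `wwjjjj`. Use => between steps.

S=>wSP=>wwSPP=>wwjPP=>wwjjPP=>wwjjjP=>wwjjjj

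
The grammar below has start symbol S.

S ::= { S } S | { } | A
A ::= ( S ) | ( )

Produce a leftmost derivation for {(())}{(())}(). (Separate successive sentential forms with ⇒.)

S ⇒ {S}S   [S ::= { S } S]
{S}S ⇒ {A}S   [S ::= A]
{A}S ⇒ {(S)}S   [A ::= ( S )]
{(S)}S ⇒ {(A)}S   [S ::= A]
{(A)}S ⇒ {(())}S   [A ::= ( )]
{(())}S ⇒ {(())}{S}S   [S ::= { S } S]
{(())}{S}S ⇒ {(())}{A}S   [S ::= A]
{(())}{A}S ⇒ {(())}{(S)}S   [A ::= ( S )]
{(())}{(S)}S ⇒ {(())}{(A)}S   [S ::= A]
{(())}{(A)}S ⇒ {(())}{(())}S   [A ::= ( )]
{(())}{(())}S ⇒ {(())}{(())}A   [S ::= A]
{(())}{(())}A ⇒ {(())}{(())}()   [A ::= ( )]

S ⇒ {S}S ⇒ {A}S ⇒ {(S)}S ⇒ {(A)}S ⇒ {(())}S ⇒ {(())}{S}S ⇒ {(())}{A}S ⇒ {(())}{(S)}S ⇒ {(())}{(A)}S ⇒ {(())}{(())}S ⇒ {(())}{(())}A ⇒ {(())}{(())}()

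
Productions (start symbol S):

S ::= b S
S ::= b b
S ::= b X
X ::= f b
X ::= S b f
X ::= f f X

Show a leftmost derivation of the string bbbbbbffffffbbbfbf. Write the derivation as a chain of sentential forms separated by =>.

S => bS => bbS => bbbX => bbbSbf => bbbbSbf => bbbbbSbf => bbbbbbXbf => bbbbbbffXbf => bbbbbbffffXbf => bbbbbbffffffXbf => bbbbbbffffffSbfbf => bbbbbbffffffbbbfbf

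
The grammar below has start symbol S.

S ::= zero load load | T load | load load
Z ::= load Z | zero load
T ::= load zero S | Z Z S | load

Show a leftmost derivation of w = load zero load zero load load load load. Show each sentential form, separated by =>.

S => T load   [S ::= T load]
T load => Z Z S load   [T ::= Z Z S]
Z Z S load => load Z Z S load   [Z ::= load Z]
load Z Z S load => load zero load Z S load   [Z ::= zero load]
load zero load Z S load => load zero load zero load S load   [Z ::= zero load]
load zero load zero load S load => load zero load zero load load load load   [S ::= load load]

S => T load => Z Z S load => load Z Z S load => load zero load Z S load => load zero load zero load S load => load zero load zero load load load load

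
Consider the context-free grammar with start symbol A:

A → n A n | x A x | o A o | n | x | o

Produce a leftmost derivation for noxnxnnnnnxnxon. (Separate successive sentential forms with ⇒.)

A ⇒ nAn   [A → n A n]
nAn ⇒ noAon   [A → o A o]
noAon ⇒ noxAxon   [A → x A x]
noxAxon ⇒ noxnAnxon   [A → n A n]
noxnAnxon ⇒ noxnxAxnxon   [A → x A x]
noxnxAxnxon ⇒ noxnxnAnxnxon   [A → n A n]
noxnxnAnxnxon ⇒ noxnxnnAnnxnxon   [A → n A n]
noxnxnnAnnxnxon ⇒ noxnxnnnnnxnxon   [A → n]

A ⇒ nAn ⇒ noAon ⇒ noxAxon ⇒ noxnAnxon ⇒ noxnxAxnxon ⇒ noxnxnAnxnxon ⇒ noxnxnnAnnxnxon ⇒ noxnxnnnnnxnxon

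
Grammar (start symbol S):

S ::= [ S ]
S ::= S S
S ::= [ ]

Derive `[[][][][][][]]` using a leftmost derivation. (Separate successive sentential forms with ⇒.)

S ⇒ [S] ⇒ [SS] ⇒ [SSS] ⇒ [SSSS] ⇒ [SSSSS] ⇒ [SSSSSS] ⇒ [[]SSSSS] ⇒ [[][]SSSS] ⇒ [[][][]SSS] ⇒ [[][][][]SS] ⇒ [[][][][][]S] ⇒ [[][][][][][]]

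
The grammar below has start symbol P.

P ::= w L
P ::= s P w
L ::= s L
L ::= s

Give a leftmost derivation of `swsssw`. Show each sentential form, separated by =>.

P => sPw   [P ::= s P w]
sPw => swLw   [P ::= w L]
swLw => swsLw   [L ::= s L]
swsLw => swssLw   [L ::= s L]
swssLw => swsssw   [L ::= s]

P => sPw => swLw => swsLw => swssLw => swsssw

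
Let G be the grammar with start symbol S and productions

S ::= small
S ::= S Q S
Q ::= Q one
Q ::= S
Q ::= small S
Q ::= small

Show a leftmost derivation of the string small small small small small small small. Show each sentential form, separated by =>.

S => S Q S => S Q S Q S => S Q S Q S Q S => small Q S Q S Q S => small small S Q S Q S => small small small Q S Q S => small small small small S Q S => small small small small small Q S => small small small small small small S => small small small small small small small

S => S Q S   [S ::= S Q S]
S Q S => S Q S Q S   [S ::= S Q S]
S Q S Q S => S Q S Q S Q S   [S ::= S Q S]
S Q S Q S Q S => small Q S Q S Q S   [S ::= small]
small Q S Q S Q S => small small S Q S Q S   [Q ::= small]
small small S Q S Q S => small small small Q S Q S   [S ::= small]
small small small Q S Q S => small small small small S Q S   [Q ::= small]
small small small small S Q S => small small small small small Q S   [S ::= small]
small small small small small Q S => small small small small small small S   [Q ::= small]
small small small small small small S => small small small small small small small   [S ::= small]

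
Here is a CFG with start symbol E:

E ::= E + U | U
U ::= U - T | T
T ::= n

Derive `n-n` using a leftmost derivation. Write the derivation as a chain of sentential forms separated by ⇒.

E ⇒ U ⇒ U-T ⇒ T-T ⇒ n-T ⇒ n-n

E ⇒ U   [E ::= U]
U ⇒ U-T   [U ::= U - T]
U-T ⇒ T-T   [U ::= T]
T-T ⇒ n-T   [T ::= n]
n-T ⇒ n-n   [T ::= n]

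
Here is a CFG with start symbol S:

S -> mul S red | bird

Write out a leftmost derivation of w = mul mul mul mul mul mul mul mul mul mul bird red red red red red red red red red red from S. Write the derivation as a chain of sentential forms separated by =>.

S => mul S red => mul mul S red red => mul mul mul S red red red => mul mul mul mul S red red red red => mul mul mul mul mul S red red red red red => mul mul mul mul mul mul S red red red red red red => mul mul mul mul mul mul mul S red red red red red red red => mul mul mul mul mul mul mul mul S red red red red red red red red => mul mul mul mul mul mul mul mul mul S red red red red red red red red red => mul mul mul mul mul mul mul mul mul mul S red red red red red red red red red red => mul mul mul mul mul mul mul mul mul mul bird red red red red red red red red red red

S => mul S red   [S -> mul S red]
mul S red => mul mul S red red   [S -> mul S red]
mul mul S red red => mul mul mul S red red red   [S -> mul S red]
mul mul mul S red red red => mul mul mul mul S red red red red   [S -> mul S red]
mul mul mul mul S red red red red => mul mul mul mul mul S red red red red red   [S -> mul S red]
mul mul mul mul mul S red red red red red => mul mul mul mul mul mul S red red red red red red   [S -> mul S red]
mul mul mul mul mul mul S red red red red red red => mul mul mul mul mul mul mul S red red red red red red red   [S -> mul S red]
mul mul mul mul mul mul mul S red red red red red red red => mul mul mul mul mul mul mul mul S red red red red red red red red   [S -> mul S red]
mul mul mul mul mul mul mul mul S red red red red red red red red => mul mul mul mul mul mul mul mul mul S red red red red red red red red red   [S -> mul S red]
mul mul mul mul mul mul mul mul mul S red red red red red red red red red => mul mul mul mul mul mul mul mul mul mul S red red red red red red red red red red   [S -> mul S red]
mul mul mul mul mul mul mul mul mul mul S red red red red red red red red red red => mul mul mul mul mul mul mul mul mul mul bird red red red red red red red red red red   [S -> bird]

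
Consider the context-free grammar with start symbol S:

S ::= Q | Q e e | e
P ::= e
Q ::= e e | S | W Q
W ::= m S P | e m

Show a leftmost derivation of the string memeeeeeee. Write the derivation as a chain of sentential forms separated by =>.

S => Q => WQ => mSPQ => mQeePQ => mWQeePQ => memQeePQ => memeeeePQ => memeeeeeQ => memeeeeeee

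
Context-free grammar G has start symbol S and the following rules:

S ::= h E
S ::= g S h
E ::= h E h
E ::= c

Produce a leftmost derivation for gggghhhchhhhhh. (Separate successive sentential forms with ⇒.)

S ⇒ gSh   [S ::= g S h]
gSh ⇒ ggShh   [S ::= g S h]
ggShh ⇒ gggShhh   [S ::= g S h]
gggShhh ⇒ ggggShhhh   [S ::= g S h]
ggggShhhh ⇒ gggghEhhhh   [S ::= h E]
gggghEhhhh ⇒ gggghhEhhhhh   [E ::= h E h]
gggghhEhhhhh ⇒ gggghhhEhhhhhh   [E ::= h E h]
gggghhhEhhhhhh ⇒ gggghhhchhhhhh   [E ::= c]

S⇒gSh⇒ggShh⇒gggShhh⇒ggggShhhh⇒gggghEhhhh⇒gggghhEhhhhh⇒gggghhhEhhhhhh⇒gggghhhchhhhhh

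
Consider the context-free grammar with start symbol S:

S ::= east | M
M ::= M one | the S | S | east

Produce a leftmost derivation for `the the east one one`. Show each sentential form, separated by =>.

S => M => M one => M one one => the S one one => the M one one => the the S one one => the the east one one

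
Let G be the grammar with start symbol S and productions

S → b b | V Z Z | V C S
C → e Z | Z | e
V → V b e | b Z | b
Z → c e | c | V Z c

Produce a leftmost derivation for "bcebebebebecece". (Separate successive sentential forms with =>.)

S => VZZ   [S → V Z Z]
VZZ => VbeZZ   [V → V b e]
VbeZZ => VbebeZZ   [V → V b e]
VbebeZZ => VbebebeZZ   [V → V b e]
VbebebeZZ => VbebebebeZZ   [V → V b e]
VbebebebeZZ => bZbebebebeZZ   [V → b Z]
bZbebebebeZZ => bcebebebebeZZ   [Z → c e]
bcebebebebeZZ => bcebebebebeceZ   [Z → c e]
bcebebebebeceZ => bcebebebebecece   [Z → c e]

S => VZZ => VbeZZ => VbebeZZ => VbebebeZZ => VbebebebeZZ => bZbebebebeZZ => bcebebebebeZZ => bcebebebebeceZ => bcebebebebecece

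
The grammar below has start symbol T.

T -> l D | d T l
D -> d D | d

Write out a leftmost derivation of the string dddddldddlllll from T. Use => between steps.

T=>dTl=>ddTll=>dddTlll=>ddddTllll=>dddddTlllll=>dddddlDlllll=>dddddldDlllll=>dddddlddDlllll=>dddddldddlllll

T => dTl   [T -> d T l]
dTl => ddTll   [T -> d T l]
ddTll => dddTlll   [T -> d T l]
dddTlll => ddddTllll   [T -> d T l]
ddddTllll => dddddTlllll   [T -> d T l]
dddddTlllll => dddddlDlllll   [T -> l D]
dddddlDlllll => dddddldDlllll   [D -> d D]
dddddldDlllll => dddddlddDlllll   [D -> d D]
dddddlddDlllll => dddddldddlllll   [D -> d]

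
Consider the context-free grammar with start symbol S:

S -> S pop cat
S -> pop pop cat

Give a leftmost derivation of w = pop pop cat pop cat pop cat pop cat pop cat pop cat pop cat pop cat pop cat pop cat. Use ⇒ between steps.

S ⇒ S pop cat   [S -> S pop cat]
S pop cat ⇒ S pop cat pop cat   [S -> S pop cat]
S pop cat pop cat ⇒ S pop cat pop cat pop cat   [S -> S pop cat]
S pop cat pop cat pop cat ⇒ S pop cat pop cat pop cat pop cat   [S -> S pop cat]
S pop cat pop cat pop cat pop cat ⇒ S pop cat pop cat pop cat pop cat pop cat   [S -> S pop cat]
S pop cat pop cat pop cat pop cat pop cat ⇒ S pop cat pop cat pop cat pop cat pop cat pop cat   [S -> S pop cat]
S pop cat pop cat pop cat pop cat pop cat pop cat ⇒ S pop cat pop cat pop cat pop cat pop cat pop cat pop cat   [S -> S pop cat]
S pop cat pop cat pop cat pop cat pop cat pop cat pop cat ⇒ S pop cat pop cat pop cat pop cat pop cat pop cat pop cat pop cat   [S -> S pop cat]
S pop cat pop cat pop cat pop cat pop cat pop cat pop cat pop cat ⇒ S pop cat pop cat pop cat pop cat pop cat pop cat pop cat pop cat pop cat   [S -> S pop cat]
S pop cat pop cat pop cat pop cat pop cat pop cat pop cat pop cat pop cat ⇒ pop pop cat pop cat pop cat pop cat pop cat pop cat pop cat pop cat pop cat pop cat   [S -> pop pop cat]

S ⇒ S pop cat ⇒ S pop cat pop cat ⇒ S pop cat pop cat pop cat ⇒ S pop cat pop cat pop cat pop cat ⇒ S pop cat pop cat pop cat pop cat pop cat ⇒ S pop cat pop cat pop cat pop cat pop cat pop cat ⇒ S pop cat pop cat pop cat pop cat pop cat pop cat pop cat ⇒ S pop cat pop cat pop cat pop cat pop cat pop cat pop cat pop cat ⇒ S pop cat pop cat pop cat pop cat pop cat pop cat pop cat pop cat pop cat ⇒ pop pop cat pop cat pop cat pop cat pop cat pop cat pop cat pop cat pop cat pop cat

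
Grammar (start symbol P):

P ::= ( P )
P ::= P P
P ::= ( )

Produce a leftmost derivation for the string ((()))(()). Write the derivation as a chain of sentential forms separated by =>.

P => PP   [P ::= P P]
PP => (P)P   [P ::= ( P )]
(P)P => ((P))P   [P ::= ( P )]
((P))P => ((()))P   [P ::= ( )]
((()))P => ((()))(P)   [P ::= ( P )]
((()))(P) => ((()))(())   [P ::= ( )]

P=>PP=>(P)P=>((P))P=>((()))P=>((()))(P)=>((()))(())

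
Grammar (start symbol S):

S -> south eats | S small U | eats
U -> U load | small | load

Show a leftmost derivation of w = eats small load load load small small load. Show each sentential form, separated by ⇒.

S ⇒ S small U ⇒ S small U small U ⇒ eats small U small U ⇒ eats small U load small U ⇒ eats small U load load small U ⇒ eats small load load load small U ⇒ eats small load load load small U load ⇒ eats small load load load small small load

S ⇒ S small U   [S -> S small U]
S small U ⇒ S small U small U   [S -> S small U]
S small U small U ⇒ eats small U small U   [S -> eats]
eats small U small U ⇒ eats small U load small U   [U -> U load]
eats small U load small U ⇒ eats small U load load small U   [U -> U load]
eats small U load load small U ⇒ eats small load load load small U   [U -> load]
eats small load load load small U ⇒ eats small load load load small U load   [U -> U load]
eats small load load load small U load ⇒ eats small load load load small small load   [U -> small]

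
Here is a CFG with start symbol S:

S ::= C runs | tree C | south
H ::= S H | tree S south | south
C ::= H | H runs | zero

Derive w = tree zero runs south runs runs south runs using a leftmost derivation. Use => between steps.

S => C runs => H runs => S H runs => C runs H runs => H runs runs H runs => tree S south runs runs H runs => tree C runs south runs runs H runs => tree zero runs south runs runs H runs => tree zero runs south runs runs south runs

S => C runs   [S ::= C runs]
C runs => H runs   [C ::= H]
H runs => S H runs   [H ::= S H]
S H runs => C runs H runs   [S ::= C runs]
C runs H runs => H runs runs H runs   [C ::= H runs]
H runs runs H runs => tree S south runs runs H runs   [H ::= tree S south]
tree S south runs runs H runs => tree C runs south runs runs H runs   [S ::= C runs]
tree C runs south runs runs H runs => tree zero runs south runs runs H runs   [C ::= zero]
tree zero runs south runs runs H runs => tree zero runs south runs runs south runs   [H ::= south]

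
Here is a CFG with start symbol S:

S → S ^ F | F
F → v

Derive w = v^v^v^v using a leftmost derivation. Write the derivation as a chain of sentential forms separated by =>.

S=>S^F=>S^F^F=>S^F^F^F=>F^F^F^F=>v^F^F^F=>v^v^F^F=>v^v^v^F=>v^v^v^v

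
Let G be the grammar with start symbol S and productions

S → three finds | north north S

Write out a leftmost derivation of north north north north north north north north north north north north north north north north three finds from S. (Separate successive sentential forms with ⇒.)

S ⇒ north north S ⇒ north north north north S ⇒ north north north north north north S ⇒ north north north north north north north north S ⇒ north north north north north north north north north north S ⇒ north north north north north north north north north north north north S ⇒ north north north north north north north north north north north north north north S ⇒ north north north north north north north north north north north north north north north north S ⇒ north north north north north north north north north north north north north north north north three finds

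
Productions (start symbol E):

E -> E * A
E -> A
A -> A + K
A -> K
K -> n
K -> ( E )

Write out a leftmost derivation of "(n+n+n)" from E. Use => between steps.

E=>A=>K=>(E)=>(A)=>(A+K)=>(A+K+K)=>(K+K+K)=>(n+K+K)=>(n+n+K)=>(n+n+n)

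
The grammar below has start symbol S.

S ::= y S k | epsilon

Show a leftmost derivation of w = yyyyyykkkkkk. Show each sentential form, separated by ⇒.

S ⇒ ySk ⇒ yySkk ⇒ yyySkkk ⇒ yyyySkkkk ⇒ yyyyySkkkkk ⇒ yyyyyySkkkkkk ⇒ yyyyyykkkkkk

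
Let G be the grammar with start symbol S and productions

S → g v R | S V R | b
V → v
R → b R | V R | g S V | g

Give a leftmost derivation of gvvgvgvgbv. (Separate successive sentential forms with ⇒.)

S ⇒ SVR   [S → S V R]
SVR ⇒ SVRVR   [S → S V R]
SVRVR ⇒ gvRVRVR   [S → g v R]
gvRVRVR ⇒ gvVRVRVR   [R → V R]
gvVRVRVR ⇒ gvvRVRVR   [V → v]
gvvRVRVR ⇒ gvvgVRVR   [R → g]
gvvgVRVR ⇒ gvvgvRVR   [V → v]
gvvgvRVR ⇒ gvvgvgVR   [R → g]
gvvgvgVR ⇒ gvvgvgvR   [V → v]
gvvgvgvR ⇒ gvvgvgvgSV   [R → g S V]
gvvgvgvgSV ⇒ gvvgvgvgbV   [S → b]
gvvgvgvgbV ⇒ gvvgvgvgbv   [V → v]

S⇒SVR⇒SVRVR⇒gvRVRVR⇒gvVRVRVR⇒gvvRVRVR⇒gvvgVRVR⇒gvvgvRVR⇒gvvgvgVR⇒gvvgvgvR⇒gvvgvgvgSV⇒gvvgvgvgbV⇒gvvgvgvgbv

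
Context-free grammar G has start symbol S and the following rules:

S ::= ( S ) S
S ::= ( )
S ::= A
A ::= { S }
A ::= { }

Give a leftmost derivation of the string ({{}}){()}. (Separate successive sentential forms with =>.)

S=>(S)S=>(A)S=>({S})S=>({A})S=>({{}})S=>({{}})A=>({{}}){S}=>({{}}){()}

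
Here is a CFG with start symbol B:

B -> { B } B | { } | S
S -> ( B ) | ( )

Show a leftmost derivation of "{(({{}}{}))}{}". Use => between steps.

B => {B}B   [B -> { B } B]
{B}B => {S}B   [B -> S]
{S}B => {(B)}B   [S -> ( B )]
{(B)}B => {(S)}B   [B -> S]
{(S)}B => {((B))}B   [S -> ( B )]
{((B))}B => {(({B}B))}B   [B -> { B } B]
{(({B}B))}B => {(({{}}B))}B   [B -> { }]
{(({{}}B))}B => {(({{}}{}))}B   [B -> { }]
{(({{}}{}))}B => {(({{}}{}))}{}   [B -> { }]

B => {B}B => {S}B => {(B)}B => {(S)}B => {((B))}B => {(({B}B))}B => {(({{}}B))}B => {(({{}}{}))}B => {(({{}}{}))}{}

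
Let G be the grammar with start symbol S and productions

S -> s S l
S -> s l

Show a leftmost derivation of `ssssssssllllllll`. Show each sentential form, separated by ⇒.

S ⇒ sSl   [S -> s S l]
sSl ⇒ ssSll   [S -> s S l]
ssSll ⇒ sssSlll   [S -> s S l]
sssSlll ⇒ ssssSllll   [S -> s S l]
ssssSllll ⇒ sssssSlllll   [S -> s S l]
sssssSlllll ⇒ ssssssSllllll   [S -> s S l]
ssssssSllllll ⇒ sssssssSlllllll   [S -> s S l]
sssssssSlllllll ⇒ ssssssssllllllll   [S -> s l]

S ⇒ sSl ⇒ ssSll ⇒ sssSlll ⇒ ssssSllll ⇒ sssssSlllll ⇒ ssssssSllllll ⇒ sssssssSlllllll ⇒ ssssssssllllllll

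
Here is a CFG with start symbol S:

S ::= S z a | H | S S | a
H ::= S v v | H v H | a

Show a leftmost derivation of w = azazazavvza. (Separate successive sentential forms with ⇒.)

S ⇒ Sza ⇒ Hza ⇒ Svvza ⇒ Szavvza ⇒ Szazavvza ⇒ Szazazavvza ⇒ azazazavvza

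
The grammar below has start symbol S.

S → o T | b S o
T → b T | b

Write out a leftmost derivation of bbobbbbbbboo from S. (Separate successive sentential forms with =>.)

S => bSo => bbSoo => bboToo => bbobToo => bbobbToo => bbobbbToo => bbobbbbToo => bbobbbbbToo => bbobbbbbbToo => bbobbbbbbboo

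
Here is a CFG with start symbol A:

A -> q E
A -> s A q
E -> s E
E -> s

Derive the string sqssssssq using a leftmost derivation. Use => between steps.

A => sAq => sqEq => sqsEq => sqssEq => sqsssEq => sqssssEq => sqsssssEq => sqssssssq

A => sAq   [A -> s A q]
sAq => sqEq   [A -> q E]
sqEq => sqsEq   [E -> s E]
sqsEq => sqssEq   [E -> s E]
sqssEq => sqsssEq   [E -> s E]
sqsssEq => sqssssEq   [E -> s E]
sqssssEq => sqsssssEq   [E -> s E]
sqsssssEq => sqssssssq   [E -> s]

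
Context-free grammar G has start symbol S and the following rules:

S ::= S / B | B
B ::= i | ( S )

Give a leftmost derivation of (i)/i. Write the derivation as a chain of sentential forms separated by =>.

S => S/B   [S ::= S / B]
S/B => B/B   [S ::= B]
B/B => (S)/B   [B ::= ( S )]
(S)/B => (B)/B   [S ::= B]
(B)/B => (i)/B   [B ::= i]
(i)/B => (i)/i   [B ::= i]

S=>S/B=>B/B=>(S)/B=>(B)/B=>(i)/B=>(i)/i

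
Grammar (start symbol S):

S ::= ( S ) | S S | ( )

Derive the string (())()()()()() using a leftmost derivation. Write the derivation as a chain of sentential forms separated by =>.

S => SS => SSS => SSSS => SSSSS => (S)SSSS => (())SSSS => (())SSSSS => (())()SSSS => (())()()SSS => (())()()()SS => (())()()()()S => (())()()()()()

S => SS   [S ::= S S]
SS => SSS   [S ::= S S]
SSS => SSSS   [S ::= S S]
SSSS => SSSSS   [S ::= S S]
SSSSS => (S)SSSS   [S ::= ( S )]
(S)SSSS => (())SSSS   [S ::= ( )]
(())SSSS => (())SSSSS   [S ::= S S]
(())SSSSS => (())()SSSS   [S ::= ( )]
(())()SSSS => (())()()SSS   [S ::= ( )]
(())()()SSS => (())()()()SS   [S ::= ( )]
(())()()()SS => (())()()()()S   [S ::= ( )]
(())()()()()S => (())()()()()()   [S ::= ( )]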